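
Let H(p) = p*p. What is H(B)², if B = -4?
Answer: 256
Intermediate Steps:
H(p) = p²
H(B)² = ((-4)²)² = 16² = 256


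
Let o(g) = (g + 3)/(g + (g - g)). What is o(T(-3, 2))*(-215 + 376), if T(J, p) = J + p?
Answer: -322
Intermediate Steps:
o(g) = (3 + g)/g (o(g) = (3 + g)/(g + 0) = (3 + g)/g)
o(T(-3, 2))*(-215 + 376) = ((3 + (-3 + 2))/(-3 + 2))*(-215 + 376) = ((3 - 1)/(-1))*161 = -1*2*161 = -2*161 = -322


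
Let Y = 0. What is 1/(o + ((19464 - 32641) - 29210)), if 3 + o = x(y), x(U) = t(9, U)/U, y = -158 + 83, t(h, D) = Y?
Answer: -1/42390 ≈ -2.3590e-5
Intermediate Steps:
t(h, D) = 0
y = -75
x(U) = 0 (x(U) = 0/U = 0)
o = -3 (o = -3 + 0 = -3)
1/(o + ((19464 - 32641) - 29210)) = 1/(-3 + ((19464 - 32641) - 29210)) = 1/(-3 + (-13177 - 29210)) = 1/(-3 - 42387) = 1/(-42390) = -1/42390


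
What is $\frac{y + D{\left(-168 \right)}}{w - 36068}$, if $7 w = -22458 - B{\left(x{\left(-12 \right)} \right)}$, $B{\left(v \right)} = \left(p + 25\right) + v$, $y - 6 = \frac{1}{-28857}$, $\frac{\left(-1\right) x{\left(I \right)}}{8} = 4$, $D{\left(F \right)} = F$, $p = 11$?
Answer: $\frac{32723845}{7933885866} \approx 0.0041246$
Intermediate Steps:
$x{\left(I \right)} = -32$ ($x{\left(I \right)} = \left(-8\right) 4 = -32$)
$y = \frac{173141}{28857}$ ($y = 6 + \frac{1}{-28857} = 6 - \frac{1}{28857} = \frac{173141}{28857} \approx 6.0$)
$B{\left(v \right)} = 36 + v$ ($B{\left(v \right)} = \left(11 + 25\right) + v = 36 + v$)
$w = - \frac{22462}{7}$ ($w = \frac{-22458 - \left(36 - 32\right)}{7} = \frac{-22458 - 4}{7} = \frac{1}{7} \left(-22462\right) = - \frac{22462}{7} \approx -3208.9$)
$\frac{y + D{\left(-168 \right)}}{w - 36068} = \frac{\frac{173141}{28857} - 168}{- \frac{22462}{7} - 36068} = - \frac{4674835}{28857 \left(- \frac{274938}{7}\right)} = \left(- \frac{4674835}{28857}\right) \left(- \frac{7}{274938}\right) = \frac{32723845}{7933885866}$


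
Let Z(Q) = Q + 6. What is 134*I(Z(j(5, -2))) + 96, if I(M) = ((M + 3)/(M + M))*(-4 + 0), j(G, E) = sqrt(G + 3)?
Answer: -2410/7 + 402*sqrt(2)/7 ≈ -263.07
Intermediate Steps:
j(G, E) = sqrt(3 + G)
Z(Q) = 6 + Q
I(M) = -2*(3 + M)/M (I(M) = ((3 + M)/((2*M)))*(-4) = ((3 + M)*(1/(2*M)))*(-4) = ((3 + M)/(2*M))*(-4) = -2*(3 + M)/M)
134*I(Z(j(5, -2))) + 96 = 134*(-2 - 6/(6 + sqrt(3 + 5))) + 96 = 134*(-2 - 6/(6 + sqrt(8))) + 96 = 134*(-2 - 6/(6 + 2*sqrt(2))) + 96 = (-268 - 804/(6 + 2*sqrt(2))) + 96 = -172 - 804/(6 + 2*sqrt(2))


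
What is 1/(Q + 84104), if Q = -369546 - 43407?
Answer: -1/328849 ≈ -3.0409e-6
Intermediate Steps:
Q = -412953
1/(Q + 84104) = 1/(-412953 + 84104) = 1/(-328849) = -1/328849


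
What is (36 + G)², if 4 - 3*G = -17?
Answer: 1849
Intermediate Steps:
G = 7 (G = 4/3 - ⅓*(-17) = 4/3 + 17/3 = 7)
(36 + G)² = (36 + 7)² = 43² = 1849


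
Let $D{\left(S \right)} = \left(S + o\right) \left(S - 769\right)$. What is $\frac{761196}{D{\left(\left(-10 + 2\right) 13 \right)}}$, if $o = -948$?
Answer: $\frac{63433}{76533} \approx 0.82883$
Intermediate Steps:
$D{\left(S \right)} = \left(-948 + S\right) \left(-769 + S\right)$ ($D{\left(S \right)} = \left(S - 948\right) \left(S - 769\right) = \left(-948 + S\right) \left(-769 + S\right)$)
$\frac{761196}{D{\left(\left(-10 + 2\right) 13 \right)}} = \frac{761196}{729012 + \left(\left(-10 + 2\right) 13\right)^{2} - 1717 \left(-10 + 2\right) 13} = \frac{761196}{729012 + \left(\left(-8\right) 13\right)^{2} - 1717 \left(\left(-8\right) 13\right)} = \frac{761196}{729012 + \left(-104\right)^{2} - -178568} = \frac{761196}{729012 + 10816 + 178568} = \frac{761196}{918396} = 761196 \cdot \frac{1}{918396} = \frac{63433}{76533}$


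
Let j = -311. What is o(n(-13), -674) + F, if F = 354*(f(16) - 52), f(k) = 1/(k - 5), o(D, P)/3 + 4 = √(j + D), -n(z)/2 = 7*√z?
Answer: -202266/11 + 3*√(-311 - 14*I*√13) ≈ -18384.0 - 53.078*I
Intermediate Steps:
n(z) = -14*√z
o(D, P) = -12 + 3*√(-311 + D)
f(k) = 1/(-5 + k)
F = -202134/11 (F = 354*(1/(-5 + 16) - 52) = 354*(1/11 - 52) = 354*(-571/11) = -202134/11 ≈ -18376.)
o(n(-13), -674) + F = (-12 + 3*√(-311 - 14*I*√13)) - 202134/11 = -202266/11 + 3*√(-311 - 14*I*√13)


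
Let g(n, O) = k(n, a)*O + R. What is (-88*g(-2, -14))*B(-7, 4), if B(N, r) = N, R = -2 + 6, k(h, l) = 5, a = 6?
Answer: -40656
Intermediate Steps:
R = 4
g(n, O) = 4 + 5*O (g(n, O) = 5*O + 4 = 4 + 5*O)
(-88*g(-2, -14))*B(-7, 4) = -88*(4 + 5*(-14))*(-7) = -88*(4 - 70)*(-7) = -88*(-66)*(-7) = 5808*(-7) = -40656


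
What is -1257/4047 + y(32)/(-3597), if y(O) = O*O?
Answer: -2888519/4852353 ≈ -0.59528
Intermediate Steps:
y(O) = O**2
-1257/4047 + y(32)/(-3597) = -1257/4047 + 32**2/(-3597) = -1257*1/4047 + 1024*(-1/3597) = -419/1349 - 1024/3597 = -2888519/4852353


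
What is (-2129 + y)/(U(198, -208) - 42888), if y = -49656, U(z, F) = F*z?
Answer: 51785/84072 ≈ 0.61596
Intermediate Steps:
(-2129 + y)/(U(198, -208) - 42888) = (-2129 - 49656)/(-208*198 - 42888) = -51785/(-41184 - 42888) = -51785/(-84072) = -51785*(-1/84072) = 51785/84072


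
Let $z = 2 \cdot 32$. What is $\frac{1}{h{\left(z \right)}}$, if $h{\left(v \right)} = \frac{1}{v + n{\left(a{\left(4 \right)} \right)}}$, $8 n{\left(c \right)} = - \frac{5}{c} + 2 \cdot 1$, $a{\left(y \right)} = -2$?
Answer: $\frac{1033}{16} \approx 64.563$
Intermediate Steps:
$z = 64$
$n{\left(c \right)} = \frac{1}{4} - \frac{5}{8 c}$ ($n{\left(c \right)} = \frac{- \frac{5}{c} + 2 \cdot 1}{8} = \frac{- \frac{5}{c} + 2}{8} = \frac{2 - \frac{5}{c}}{8} = \frac{1}{4} - \frac{5}{8 c}$)
$h{\left(v \right)} = \frac{1}{\frac{9}{16} + v}$ ($h{\left(v \right)} = \frac{1}{v + \frac{-5 + 2 \left(-2\right)}{8 \left(-2\right)}} = \frac{1}{v + \frac{1}{8} \left(- \frac{1}{2}\right) \left(-5 - 4\right)} = \frac{1}{v + \frac{1}{8} \left(- \frac{1}{2}\right) \left(-9\right)} = \frac{1}{v + \frac{9}{16}} = \frac{1}{\frac{9}{16} + v}$)
$\frac{1}{h{\left(z \right)}} = \frac{1}{16 \frac{1}{9 + 16 \cdot 64}} = \frac{1}{16 \frac{1}{9 + 1024}} = \frac{1}{16 \cdot \frac{1}{1033}} = \frac{1}{\frac{16}{1033}} = \frac{1033}{16}$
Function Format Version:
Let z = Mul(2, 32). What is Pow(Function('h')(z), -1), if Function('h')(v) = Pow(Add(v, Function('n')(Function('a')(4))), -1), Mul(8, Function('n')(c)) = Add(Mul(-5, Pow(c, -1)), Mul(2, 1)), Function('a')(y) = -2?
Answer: Rational(1033, 16) ≈ 64.563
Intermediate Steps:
z = 64
Function('n')(c) = Add(Rational(1, 4), Mul(Rational(-5, 8), Pow(c, -1))) (Function('n')(c) = Mul(Rational(1, 8), Add(Mul(-5, Pow(c, -1)), Mul(2, 1))) = Mul(Rational(1, 8), Add(Mul(-5, Pow(c, -1)), 2)) = Mul(Rational(1, 8), Add(2, Mul(-5, Pow(c, -1)))) = Add(Rational(1, 4), Mul(Rational(-5, 8), Pow(c, -1))))
Function('h')(v) = Pow(Add(Rational(9, 16), v), -1) (Function('h')(v) = Pow(Add(v, Mul(Rational(1, 8), Pow(-2, -1), Add(-5, Mul(2, -2)))), -1) = Pow(Add(v, Mul(Rational(1, 8), Rational(-1, 2), Add(-5, -4))), -1) = Pow(Add(v, Mul(Rational(1, 8), Rational(-1, 2), -9)), -1) = Pow(Add(v, Rational(9, 16)), -1) = Pow(Add(Rational(9, 16), v), -1))
Pow(Function('h')(z), -1) = Pow(Mul(16, Pow(Add(9, Mul(16, 64)), -1)), -1) = Pow(Mul(16, Pow(Add(9, 1024), -1)), -1) = Pow(Mul(16, Pow(1033, -1)), -1) = Pow(Mul(16, Rational(1, 1033)), -1) = Pow(Rational(16, 1033), -1) = Rational(1033, 16)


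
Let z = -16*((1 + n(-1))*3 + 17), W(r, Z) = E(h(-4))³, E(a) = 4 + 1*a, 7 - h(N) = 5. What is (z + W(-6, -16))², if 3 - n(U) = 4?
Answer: 3136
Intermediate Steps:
n(U) = -1 (n(U) = 3 - 1*4 = 3 - 4 = -1)
h(N) = 2 (h(N) = 7 - 1*5 = 7 - 5 = 2)
E(a) = 4 + a
W(r, Z) = 216 (W(r, Z) = (4 + 2)³ = 6³ = 216)
z = -272 (z = -16*((1 - 1)*3 + 17) = -16*(0*3 + 17) = -16*(0 + 17) = -16*17 = -272)
(z + W(-6, -16))² = (-272 + 216)² = (-56)² = 3136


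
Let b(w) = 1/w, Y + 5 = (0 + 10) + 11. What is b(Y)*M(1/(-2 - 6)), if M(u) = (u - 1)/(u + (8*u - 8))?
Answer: 9/1168 ≈ 0.0077055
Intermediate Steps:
Y = 16 (Y = -5 + ((0 + 10) + 11) = -5 + (10 + 11) = -5 + 21 = 16)
M(u) = (-1 + u)/(-8 + 9*u) (M(u) = (-1 + u)/(u + (-8 + 8*u)) = (-1 + u)/(-8 + 9*u))
b(Y)*M(1/(-2 - 6)) = ((-1 + 1/(-2 - 6))/(-8 + 9/(-2 - 6)))/16 = ((-1 + 1/(-8))/(-8 + 9/(-8)))/16 = ((-1 - ⅛)/(-8 + 9*(-⅛)))/16 = (-9/8/(-8 - 9/8))/16 = (-9/8/(-73/8))/16 = (-8/73*(-9/8))/16 = (1/16)*(9/73) = 9/1168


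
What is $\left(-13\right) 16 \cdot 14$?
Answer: $-2912$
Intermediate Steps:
$\left(-13\right) 16 \cdot 14 = \left(-208\right) 14 = -2912$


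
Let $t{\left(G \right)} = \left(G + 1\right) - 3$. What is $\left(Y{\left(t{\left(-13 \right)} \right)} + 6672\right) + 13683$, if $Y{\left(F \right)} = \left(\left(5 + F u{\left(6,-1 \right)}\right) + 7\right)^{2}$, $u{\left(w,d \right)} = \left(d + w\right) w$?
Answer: $212199$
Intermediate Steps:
$t{\left(G \right)} = -2 + G$ ($t{\left(G \right)} = \left(1 + G\right) - 3 = -2 + G$)
$u{\left(w,d \right)} = w \left(d + w\right)$
$Y{\left(F \right)} = \left(12 + 30 F\right)^{2}$ ($Y{\left(F \right)} = \left(\left(5 + F 6 \left(-1 + 6\right)\right) + 7\right)^{2} = \left(\left(5 + F 6 \cdot 5\right) + 7\right)^{2} = \left(\left(5 + F 30\right) + 7\right)^{2} = \left(\left(5 + 30 F\right) + 7\right)^{2} = \left(12 + 30 F\right)^{2}$)
$\left(Y{\left(t{\left(-13 \right)} \right)} + 6672\right) + 13683 = \left(36 \left(2 + 5 \left(-2 - 13\right)\right)^{2} + 6672\right) + 13683 = \left(36 \left(2 + 5 \left(-15\right)\right)^{2} + 6672\right) + 13683 = \left(36 \left(2 - 75\right)^{2} + 6672\right) + 13683 = \left(36 \left(-73\right)^{2} + 6672\right) + 13683 = \left(36 \cdot 5329 + 6672\right) + 13683 = \left(191844 + 6672\right) + 13683 = 198516 + 13683 = 212199$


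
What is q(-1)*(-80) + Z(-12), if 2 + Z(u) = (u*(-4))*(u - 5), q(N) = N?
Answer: -738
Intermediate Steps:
Z(u) = -2 - 4*u*(-5 + u) (Z(u) = -2 + (u*(-4))*(u - 5) = -2 + (-4*u)*(-5 + u) = -2 - 4*u*(-5 + u))
q(-1)*(-80) + Z(-12) = -1*(-80) + (-2 - 4*(-12)² + 20*(-12)) = 80 + (-2 - 4*144 - 240) = 80 + (-2 - 576 - 240) = 80 - 818 = -738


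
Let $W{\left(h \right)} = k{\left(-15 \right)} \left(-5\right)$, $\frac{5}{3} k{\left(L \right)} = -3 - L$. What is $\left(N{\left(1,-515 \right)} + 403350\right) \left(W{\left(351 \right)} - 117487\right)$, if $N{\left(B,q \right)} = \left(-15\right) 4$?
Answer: $-47395850670$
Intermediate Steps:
$k{\left(L \right)} = - \frac{9}{5} - \frac{3 L}{5}$ ($k{\left(L \right)} = \frac{3 \left(-3 - L\right)}{5} = - \frac{9}{5} - \frac{3 L}{5}$)
$N{\left(B,q \right)} = -60$
$W{\left(h \right)} = -36$ ($W{\left(h \right)} = \left(- \frac{9}{5} - -9\right) \left(-5\right) = \left(- \frac{9}{5} + 9\right) \left(-5\right) = \frac{36}{5} \left(-5\right) = -36$)
$\left(N{\left(1,-515 \right)} + 403350\right) \left(W{\left(351 \right)} - 117487\right) = \left(-60 + 403350\right) \left(-36 - 117487\right) = 403290 \left(-117523\right) = -47395850670$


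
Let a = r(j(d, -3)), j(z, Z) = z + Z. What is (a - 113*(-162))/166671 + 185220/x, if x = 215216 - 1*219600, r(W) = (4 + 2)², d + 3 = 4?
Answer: -855288647/20296824 ≈ -42.139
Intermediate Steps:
d = 1 (d = -3 + 4 = 1)
j(z, Z) = Z + z
r(W) = 36 (r(W) = 6² = 36)
a = 36
x = -4384 (x = 215216 - 219600 = -4384)
(a - 113*(-162))/166671 + 185220/x = (36 - 113*(-162))/166671 + 185220/(-4384) = (36 + 18306)*(1/166671) + 185220*(-1/4384) = 18342*(1/166671) - 46305/1096 = 2038/18519 - 46305/1096 = -855288647/20296824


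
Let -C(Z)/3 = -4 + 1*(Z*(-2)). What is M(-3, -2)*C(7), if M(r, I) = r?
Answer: -162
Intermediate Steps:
C(Z) = 12 + 6*Z (C(Z) = -3*(-4 + 1*(Z*(-2))) = -3*(-4 + 1*(-2*Z)) = -3*(-4 - 2*Z) = 12 + 6*Z)
M(-3, -2)*C(7) = -3*(12 + 6*7) = -3*(12 + 42) = -3*54 = -162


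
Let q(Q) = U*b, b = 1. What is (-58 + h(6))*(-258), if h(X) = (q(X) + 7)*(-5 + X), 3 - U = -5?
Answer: 11094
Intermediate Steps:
U = 8 (U = 3 - 1*(-5) = 3 + 5 = 8)
q(Q) = 8 (q(Q) = 8*1 = 8)
h(X) = -75 + 15*X (h(X) = (8 + 7)*(-5 + X) = 15*(-5 + X) = -75 + 15*X)
(-58 + h(6))*(-258) = (-58 + (-75 + 15*6))*(-258) = (-58 + (-75 + 90))*(-258) = (-58 + 15)*(-258) = -43*(-258) = 11094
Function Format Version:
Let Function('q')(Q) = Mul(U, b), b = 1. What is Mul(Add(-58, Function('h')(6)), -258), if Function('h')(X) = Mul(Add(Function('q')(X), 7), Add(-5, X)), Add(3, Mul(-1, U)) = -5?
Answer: 11094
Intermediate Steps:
U = 8 (U = Add(3, Mul(-1, -5)) = Add(3, 5) = 8)
Function('q')(Q) = 8 (Function('q')(Q) = Mul(8, 1) = 8)
Function('h')(X) = Add(-75, Mul(15, X)) (Function('h')(X) = Mul(Add(8, 7), Add(-5, X)) = Mul(15, Add(-5, X)) = Add(-75, Mul(15, X)))
Mul(Add(-58, Function('h')(6)), -258) = Mul(Add(-58, Add(-75, Mul(15, 6))), -258) = Mul(Add(-58, Add(-75, 90)), -258) = Mul(Add(-58, 15), -258) = Mul(-43, -258) = 11094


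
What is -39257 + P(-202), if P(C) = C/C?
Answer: -39256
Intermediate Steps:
P(C) = 1
-39257 + P(-202) = -39257 + 1 = -39256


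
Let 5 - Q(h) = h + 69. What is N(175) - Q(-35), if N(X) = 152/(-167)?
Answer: 4691/167 ≈ 28.090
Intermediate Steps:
N(X) = -152/167 (N(X) = 152*(-1/167) = -152/167)
Q(h) = -64 - h (Q(h) = 5 - (h + 69) = 5 - (69 + h) = 5 + (-69 - h) = -64 - h)
N(175) - Q(-35) = -152/167 - (-64 - 1*(-35)) = -152/167 - (-64 + 35) = -152/167 - 1*(-29) = -152/167 + 29 = 4691/167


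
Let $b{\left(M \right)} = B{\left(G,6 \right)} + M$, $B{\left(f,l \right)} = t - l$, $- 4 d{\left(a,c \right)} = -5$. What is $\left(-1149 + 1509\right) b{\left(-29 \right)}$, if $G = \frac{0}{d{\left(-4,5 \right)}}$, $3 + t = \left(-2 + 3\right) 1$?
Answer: $-13320$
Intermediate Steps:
$t = -2$ ($t = -3 + \left(-2 + 3\right) 1 = -3 + 1 \cdot 1 = -3 + 1 = -2$)
$d{\left(a,c \right)} = \frac{5}{4}$ ($d{\left(a,c \right)} = \left(- \frac{1}{4}\right) \left(-5\right) = \frac{5}{4}$)
$G = 0$ ($G = \frac{0}{\frac{5}{4}} = 0 \cdot \frac{4}{5} = 0$)
$B{\left(f,l \right)} = -2 - l$
$b{\left(M \right)} = -8 + M$ ($b{\left(M \right)} = \left(-2 - 6\right) + M = -8 + M$)
$\left(-1149 + 1509\right) b{\left(-29 \right)} = \left(-1149 + 1509\right) \left(-8 - 29\right) = 360 \left(-37\right) = -13320$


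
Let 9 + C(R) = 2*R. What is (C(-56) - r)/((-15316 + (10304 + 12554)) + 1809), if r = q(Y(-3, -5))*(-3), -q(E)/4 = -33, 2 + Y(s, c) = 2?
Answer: 275/9351 ≈ 0.029409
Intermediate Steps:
Y(s, c) = 0 (Y(s, c) = -2 + 2 = 0)
q(E) = 132 (q(E) = -4*(-33) = 132)
C(R) = -9 + 2*R
r = -396 (r = 132*(-3) = -396)
(C(-56) - r)/((-15316 + (10304 + 12554)) + 1809) = ((-9 + 2*(-56)) - 1*(-396))/((-15316 + (10304 + 12554)) + 1809) = ((-9 - 112) + 396)/((-15316 + 22858) + 1809) = (-121 + 396)/(7542 + 1809) = 275/9351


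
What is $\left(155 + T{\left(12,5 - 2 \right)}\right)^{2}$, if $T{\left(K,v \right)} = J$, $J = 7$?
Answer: $26244$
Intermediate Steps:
$T{\left(K,v \right)} = 7$
$\left(155 + T{\left(12,5 - 2 \right)}\right)^{2} = \left(155 + 7\right)^{2} = 162^{2} = 26244$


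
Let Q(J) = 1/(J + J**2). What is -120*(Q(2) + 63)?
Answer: -7580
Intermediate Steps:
-120*(Q(2) + 63) = -120*(1/(2*(1 + 2)) + 63) = -120*((1/2)/3 + 63) = -120*((1/2)*(1/3) + 63) = -120*(1/6 + 63) = -120*379/6 = -7580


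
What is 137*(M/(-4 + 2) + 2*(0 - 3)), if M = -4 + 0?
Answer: -548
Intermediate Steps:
M = -4
137*(M/(-4 + 2) + 2*(0 - 3)) = 137*(-4/(-4 + 2) + 2*(0 - 3)) = 137*(-4/(-2) + 2*(-3)) = 137*(-½*(-4) - 6) = 137*(2 - 6) = 137*(-4) = -548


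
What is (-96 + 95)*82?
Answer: -82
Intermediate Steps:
(-96 + 95)*82 = -1*82 = -82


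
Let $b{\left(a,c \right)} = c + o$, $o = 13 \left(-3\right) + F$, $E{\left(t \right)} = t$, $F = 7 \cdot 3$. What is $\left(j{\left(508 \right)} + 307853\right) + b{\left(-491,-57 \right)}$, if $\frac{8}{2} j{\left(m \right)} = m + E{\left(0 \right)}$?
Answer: $307905$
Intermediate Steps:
$F = 21$
$j{\left(m \right)} = \frac{m}{4}$ ($j{\left(m \right)} = \frac{m + 0}{4} = \frac{m}{4}$)
$o = -18$ ($o = 13 \left(-3\right) + 21 = -39 + 21 = -18$)
$b{\left(a,c \right)} = -18 + c$ ($b{\left(a,c \right)} = c - 18 = -18 + c$)
$\left(j{\left(508 \right)} + 307853\right) + b{\left(-491,-57 \right)} = \left(\frac{1}{4} \cdot 508 + 307853\right) - 75 = \left(127 + 307853\right) - 75 = 307980 - 75 = 307905$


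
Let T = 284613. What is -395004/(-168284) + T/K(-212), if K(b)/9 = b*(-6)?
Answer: 4368151657/160542936 ≈ 27.209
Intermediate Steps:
K(b) = -54*b (K(b) = 9*(b*(-6)) = 9*(-6*b) = -54*b)
-395004/(-168284) + T/K(-212) = -395004/(-168284) + 284613/((-54*(-212))) = -395004*(-1/168284) + 284613/11448 = 98751/42071 + 284613*(1/11448) = 98751/42071 + 94871/3816 = 4368151657/160542936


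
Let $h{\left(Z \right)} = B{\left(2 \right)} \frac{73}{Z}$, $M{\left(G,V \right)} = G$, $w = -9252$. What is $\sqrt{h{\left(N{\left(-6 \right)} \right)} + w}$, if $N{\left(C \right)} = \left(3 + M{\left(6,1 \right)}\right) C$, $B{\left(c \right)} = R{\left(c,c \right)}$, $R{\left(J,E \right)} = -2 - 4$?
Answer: $\frac{i \sqrt{83195}}{3} \approx 96.145 i$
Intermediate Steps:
$R{\left(J,E \right)} = -6$ ($R{\left(J,E \right)} = -2 - 4 = -6$)
$B{\left(c \right)} = -6$
$N{\left(C \right)} = 9 C$ ($N{\left(C \right)} = \left(3 + 6\right) C = 9 C$)
$h{\left(Z \right)} = - \frac{438}{Z}$ ($h{\left(Z \right)} = - 6 \frac{73}{Z} = - \frac{438}{Z}$)
$\sqrt{h{\left(N{\left(-6 \right)} \right)} + w} = \sqrt{- \frac{438}{9 \left(-6\right)} - 9252} = \sqrt{- \frac{438}{-54} - 9252} = \sqrt{\left(-438\right) \left(- \frac{1}{54}\right) - 9252} = \sqrt{\frac{73}{9} - 9252} = \sqrt{- \frac{83195}{9}} = \frac{i \sqrt{83195}}{3}$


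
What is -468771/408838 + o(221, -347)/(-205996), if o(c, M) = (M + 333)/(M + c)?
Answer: -434542483541/378985466916 ≈ -1.1466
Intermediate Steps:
o(c, M) = (333 + M)/(M + c)
-468771/408838 + o(221, -347)/(-205996) = -468771/408838 + ((333 - 347)/(-347 + 221))/(-205996) = -468771*1/408838 + (-14/(-126))*(-1/205996) = -468771/408838 - 1/126*(-14)*(-1/205996) = -468771/408838 + (⅑)*(-1/205996) = -468771/408838 - 1/1853964 = -434542483541/378985466916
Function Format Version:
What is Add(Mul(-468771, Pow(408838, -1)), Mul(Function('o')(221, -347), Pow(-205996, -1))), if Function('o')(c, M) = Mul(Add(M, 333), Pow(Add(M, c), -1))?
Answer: Rational(-434542483541, 378985466916) ≈ -1.1466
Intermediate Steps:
Function('o')(c, M) = Mul(Pow(Add(M, c), -1), Add(333, M)) (Function('o')(c, M) = Mul(Add(333, M), Pow(Add(M, c), -1)) = Mul(Pow(Add(M, c), -1), Add(333, M)))
Add(Mul(-468771, Pow(408838, -1)), Mul(Function('o')(221, -347), Pow(-205996, -1))) = Add(Mul(-468771, Pow(408838, -1)), Mul(Mul(Pow(Add(-347, 221), -1), Add(333, -347)), Pow(-205996, -1))) = Add(Mul(-468771, Rational(1, 408838)), Mul(Mul(Pow(-126, -1), -14), Rational(-1, 205996))) = Add(Rational(-468771, 408838), Mul(Mul(Rational(-1, 126), -14), Rational(-1, 205996))) = Add(Rational(-468771, 408838), Mul(Rational(1, 9), Rational(-1, 205996))) = Add(Rational(-468771, 408838), Rational(-1, 1853964)) = Rational(-434542483541, 378985466916)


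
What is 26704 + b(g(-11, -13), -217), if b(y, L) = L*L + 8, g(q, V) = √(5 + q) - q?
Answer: 73801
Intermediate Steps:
b(y, L) = 8 + L² (b(y, L) = L² + 8 = 8 + L²)
26704 + b(g(-11, -13), -217) = 26704 + (8 + (-217)²) = 26704 + (8 + 47089) = 26704 + 47097 = 73801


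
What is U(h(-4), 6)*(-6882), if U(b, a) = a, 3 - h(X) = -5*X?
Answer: -41292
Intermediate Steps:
h(X) = 3 + 5*X (h(X) = 3 - (-5)*X = 3 + 5*X)
U(h(-4), 6)*(-6882) = 6*(-6882) = -41292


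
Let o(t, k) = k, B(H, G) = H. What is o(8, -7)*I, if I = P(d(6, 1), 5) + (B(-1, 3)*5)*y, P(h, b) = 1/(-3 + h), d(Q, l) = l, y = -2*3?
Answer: -413/2 ≈ -206.50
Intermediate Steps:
y = -6
I = 59/2 (I = 1/(-3 + 1) - 1*5*(-6) = 1/(-2) - 5*(-6) = -1/2 + 30 = 59/2 ≈ 29.500)
o(8, -7)*I = -7*59/2 = -413/2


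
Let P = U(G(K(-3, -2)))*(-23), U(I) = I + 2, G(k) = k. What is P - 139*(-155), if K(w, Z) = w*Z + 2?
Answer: 21315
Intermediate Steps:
K(w, Z) = 2 + Z*w (K(w, Z) = Z*w + 2 = 2 + Z*w)
U(I) = 2 + I
P = -230 (P = (2 + (2 - 2*(-3)))*(-23) = (2 + (2 + 6))*(-23) = (2 + 8)*(-23) = 10*(-23) = -230)
P - 139*(-155) = -230 - 139*(-155) = -230 + 21545 = 21315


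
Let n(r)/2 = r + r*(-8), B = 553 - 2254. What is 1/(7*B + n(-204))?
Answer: -1/9051 ≈ -0.00011049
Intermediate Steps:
B = -1701
n(r) = -14*r (n(r) = 2*(r + r*(-8)) = 2*(r - 8*r) = 2*(-7*r) = -14*r)
1/(7*B + n(-204)) = 1/(7*(-1701) - 14*(-204)) = 1/(-11907 + 2856) = 1/(-9051) = -1/9051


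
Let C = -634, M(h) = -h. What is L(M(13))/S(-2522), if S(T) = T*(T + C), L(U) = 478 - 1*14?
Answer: 58/994929 ≈ 5.8296e-5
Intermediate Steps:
L(U) = 464 (L(U) = 478 - 14 = 464)
S(T) = T*(-634 + T) (S(T) = T*(T - 634) = T*(-634 + T))
L(M(13))/S(-2522) = 464/((-2522*(-634 - 2522))) = 464/((-2522*(-3156))) = 464/7959432 = 464*(1/7959432) = 58/994929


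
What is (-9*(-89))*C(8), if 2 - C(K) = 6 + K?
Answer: -9612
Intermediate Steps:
C(K) = -4 - K (C(K) = 2 - (6 + K) = 2 + (-6 - K) = -4 - K)
(-9*(-89))*C(8) = (-9*(-89))*(-4 - 1*8) = 801*(-4 - 8) = 801*(-12) = -9612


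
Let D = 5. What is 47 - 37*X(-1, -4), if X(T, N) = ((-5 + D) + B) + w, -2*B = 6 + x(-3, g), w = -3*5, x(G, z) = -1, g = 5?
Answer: 1389/2 ≈ 694.50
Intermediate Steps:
w = -15
B = -5/2 (B = -(6 - 1)/2 = -½*5 = -5/2 ≈ -2.5000)
X(T, N) = -35/2 (X(T, N) = ((-5 + 5) - 5/2) - 15 = (0 - 5/2) - 15 = -5/2 - 15 = -35/2)
47 - 37*X(-1, -4) = 47 - 37*(-35/2) = 47 + 1295/2 = 1389/2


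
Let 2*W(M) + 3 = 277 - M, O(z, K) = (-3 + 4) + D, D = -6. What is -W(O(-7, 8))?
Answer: -279/2 ≈ -139.50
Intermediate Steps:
O(z, K) = -5 (O(z, K) = (-3 + 4) - 6 = 1 - 6 = -5)
W(M) = 137 - M/2 (W(M) = -3/2 + (277 - M)/2 = -3/2 + (277/2 - M/2) = 137 - M/2)
-W(O(-7, 8)) = -(137 - ½*(-5)) = -(137 + 5/2) = -1*279/2 = -279/2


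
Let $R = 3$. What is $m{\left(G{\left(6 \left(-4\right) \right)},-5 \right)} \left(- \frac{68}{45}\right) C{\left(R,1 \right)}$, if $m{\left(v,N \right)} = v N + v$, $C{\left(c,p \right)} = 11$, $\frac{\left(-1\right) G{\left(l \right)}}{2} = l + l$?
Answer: $\frac{95744}{15} \approx 6382.9$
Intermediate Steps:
$G{\left(l \right)} = - 4 l$ ($G{\left(l \right)} = - 2 \left(l + l\right) = - 2 \cdot 2 l = - 4 l$)
$m{\left(v,N \right)} = v + N v$ ($m{\left(v,N \right)} = N v + v = v + N v$)
$m{\left(G{\left(6 \left(-4\right) \right)},-5 \right)} \left(- \frac{68}{45}\right) C{\left(R,1 \right)} = - 4 \cdot 6 \left(-4\right) \left(1 - 5\right) \left(- \frac{68}{45}\right) 11 = \left(-4\right) \left(-24\right) \left(-4\right) \left(\left(-68\right) \frac{1}{45}\right) 11 = 96 \left(-4\right) \left(- \frac{68}{45}\right) 11 = \left(-384\right) \left(- \frac{68}{45}\right) 11 = \frac{8704}{15} \cdot 11 = \frac{95744}{15}$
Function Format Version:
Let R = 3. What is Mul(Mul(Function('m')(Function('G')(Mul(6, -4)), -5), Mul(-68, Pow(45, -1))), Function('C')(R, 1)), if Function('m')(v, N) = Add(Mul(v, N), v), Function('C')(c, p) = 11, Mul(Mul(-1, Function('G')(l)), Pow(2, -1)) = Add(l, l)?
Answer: Rational(95744, 15) ≈ 6382.9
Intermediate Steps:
Function('G')(l) = Mul(-4, l) (Function('G')(l) = Mul(-2, Add(l, l)) = Mul(-2, Mul(2, l)) = Mul(-4, l))
Function('m')(v, N) = Add(v, Mul(N, v)) (Function('m')(v, N) = Add(Mul(N, v), v) = Add(v, Mul(N, v)))
Mul(Mul(Function('m')(Function('G')(Mul(6, -4)), -5), Mul(-68, Pow(45, -1))), Function('C')(R, 1)) = Mul(Mul(Mul(Mul(-4, Mul(6, -4)), Add(1, -5)), Mul(-68, Pow(45, -1))), 11) = Mul(Mul(Mul(Mul(-4, -24), -4), Mul(-68, Rational(1, 45))), 11) = Mul(Mul(Mul(96, -4), Rational(-68, 45)), 11) = Mul(Mul(-384, Rational(-68, 45)), 11) = Mul(Rational(8704, 15), 11) = Rational(95744, 15)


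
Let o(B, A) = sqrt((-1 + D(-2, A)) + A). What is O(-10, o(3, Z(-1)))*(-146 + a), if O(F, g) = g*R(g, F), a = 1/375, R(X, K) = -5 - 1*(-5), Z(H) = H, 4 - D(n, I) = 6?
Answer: 0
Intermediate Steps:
D(n, I) = -2 (D(n, I) = 4 - 1*6 = 4 - 6 = -2)
R(X, K) = 0 (R(X, K) = -5 + 5 = 0)
a = 1/375 ≈ 0.0026667
o(B, A) = sqrt(-3 + A) (o(B, A) = sqrt((-1 - 2) + A) = sqrt(-3 + A))
O(F, g) = 0 (O(F, g) = g*0 = 0)
O(-10, o(3, Z(-1)))*(-146 + a) = 0*(-146 + 1/375) = 0*(-54749/375) = 0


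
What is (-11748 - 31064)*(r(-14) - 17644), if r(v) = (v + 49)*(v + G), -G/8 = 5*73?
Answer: 5151739208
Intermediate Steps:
G = -2920 (G = -40*73 = -8*365 = -2920)
r(v) = (-2920 + v)*(49 + v) (r(v) = (v + 49)*(v - 2920) = (49 + v)*(-2920 + v) = (-2920 + v)*(49 + v))
(-11748 - 31064)*(r(-14) - 17644) = (-11748 - 31064)*((-143080 + (-14)² - 2871*(-14)) - 17644) = -42812*((-143080 + 196 + 40194) - 17644) = -42812*(-102690 - 17644) = -42812*(-120334) = 5151739208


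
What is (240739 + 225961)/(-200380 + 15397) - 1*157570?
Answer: -29148238010/184983 ≈ -1.5757e+5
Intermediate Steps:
(240739 + 225961)/(-200380 + 15397) - 1*157570 = 466700/(-184983) - 157570 = 466700*(-1/184983) - 157570 = -466700/184983 - 157570 = -29148238010/184983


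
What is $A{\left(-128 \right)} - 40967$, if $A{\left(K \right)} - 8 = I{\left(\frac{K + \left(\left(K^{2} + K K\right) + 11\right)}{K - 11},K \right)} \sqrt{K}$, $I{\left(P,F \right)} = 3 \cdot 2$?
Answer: $-40959 + 48 i \sqrt{2} \approx -40959.0 + 67.882 i$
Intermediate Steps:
$I{\left(P,F \right)} = 6$
$A{\left(K \right)} = 8 + 6 \sqrt{K}$
$A{\left(-128 \right)} - 40967 = \left(8 + 6 \sqrt{-128}\right) - 40967 = \left(8 + 6 \cdot 8 i \sqrt{2}\right) - 40967 = \left(8 + 48 i \sqrt{2}\right) - 40967 = -40959 + 48 i \sqrt{2}$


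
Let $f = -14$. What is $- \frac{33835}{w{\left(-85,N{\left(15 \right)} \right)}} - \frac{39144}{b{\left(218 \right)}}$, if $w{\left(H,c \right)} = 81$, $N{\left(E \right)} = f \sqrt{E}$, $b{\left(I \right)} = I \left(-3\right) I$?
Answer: $- \frac{401729413}{962361} \approx -417.44$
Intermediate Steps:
$b{\left(I \right)} = - 3 I^{2}$ ($b{\left(I \right)} = - 3 I I = - 3 I^{2}$)
$N{\left(E \right)} = - 14 \sqrt{E}$
$- \frac{33835}{w{\left(-85,N{\left(15 \right)} \right)}} - \frac{39144}{b{\left(218 \right)}} = - \frac{33835}{81} - \frac{39144}{\left(-3\right) 218^{2}} = \left(-33835\right) \frac{1}{81} - \frac{39144}{\left(-3\right) 47524} = - \frac{33835}{81} - \frac{39144}{-142572} = - \frac{33835}{81} - - \frac{3262}{11881} = - \frac{33835}{81} + \frac{3262}{11881} = - \frac{401729413}{962361}$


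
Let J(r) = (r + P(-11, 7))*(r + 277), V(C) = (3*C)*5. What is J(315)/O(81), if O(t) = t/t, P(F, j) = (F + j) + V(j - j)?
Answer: 184112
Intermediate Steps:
V(C) = 15*C
P(F, j) = F + j (P(F, j) = (F + j) + 15*(j - j) = (F + j) + 15*0 = (F + j) + 0 = F + j)
O(t) = 1
J(r) = (-4 + r)*(277 + r) (J(r) = (r + (-11 + 7))*(r + 277) = (r - 4)*(277 + r) = (-4 + r)*(277 + r))
J(315)/O(81) = (-1108 + 315² + 273*315)/1 = (-1108 + 99225 + 85995)*1 = 184112*1 = 184112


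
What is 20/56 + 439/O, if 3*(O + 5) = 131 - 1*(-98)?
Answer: 4877/749 ≈ 6.5113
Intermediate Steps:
O = 214/3 (O = -5 + (131 - 1*(-98))/3 = -5 + (131 + 98)/3 = -5 + (1/3)*229 = -5 + 229/3 = 214/3 ≈ 71.333)
20/56 + 439/O = 20/56 + 439/(214/3) = 20*(1/56) + 439*(3/214) = 5/14 + 1317/214 = 4877/749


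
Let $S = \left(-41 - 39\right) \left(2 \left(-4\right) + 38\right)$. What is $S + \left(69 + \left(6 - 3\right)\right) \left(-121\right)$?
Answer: $-11112$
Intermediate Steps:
$S = -2400$ ($S = - 80 \left(-8 + 38\right) = \left(-80\right) 30 = -2400$)
$S + \left(69 + \left(6 - 3\right)\right) \left(-121\right) = -2400 + \left(69 + \left(6 - 3\right)\right) \left(-121\right) = -2400 + \left(69 + 3\right) \left(-121\right) = -2400 + 72 \left(-121\right) = -2400 - 8712 = -11112$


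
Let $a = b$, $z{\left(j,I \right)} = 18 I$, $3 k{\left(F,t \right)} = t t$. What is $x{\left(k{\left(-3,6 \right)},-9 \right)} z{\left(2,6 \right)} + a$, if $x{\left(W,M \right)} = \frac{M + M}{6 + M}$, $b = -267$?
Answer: $381$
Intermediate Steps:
$k{\left(F,t \right)} = \frac{t^{2}}{3}$ ($k{\left(F,t \right)} = \frac{t t}{3} = \frac{t^{2}}{3}$)
$x{\left(W,M \right)} = \frac{2 M}{6 + M}$
$a = -267$
$x{\left(k{\left(-3,6 \right)},-9 \right)} z{\left(2,6 \right)} + a = 2 \left(-9\right) \frac{1}{6 - 9} \cdot 18 \cdot 6 - 267 = 2 \left(-9\right) \frac{1}{-3} \cdot 108 - 267 = 2 \left(-9\right) \left(- \frac{1}{3}\right) 108 - 267 = 6 \cdot 108 - 267 = 648 - 267 = 381$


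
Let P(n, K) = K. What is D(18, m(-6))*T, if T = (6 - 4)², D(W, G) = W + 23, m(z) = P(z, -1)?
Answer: 164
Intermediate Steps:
m(z) = -1
D(W, G) = 23 + W
T = 4 (T = 2² = 4)
D(18, m(-6))*T = (23 + 18)*4 = 41*4 = 164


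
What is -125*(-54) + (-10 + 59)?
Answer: 6799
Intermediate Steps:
-125*(-54) + (-10 + 59) = 6750 + 49 = 6799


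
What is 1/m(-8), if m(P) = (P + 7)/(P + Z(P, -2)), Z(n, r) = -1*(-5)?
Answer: 3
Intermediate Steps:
Z(n, r) = 5
m(P) = (7 + P)/(5 + P) (m(P) = (P + 7)/(P + 5) = (7 + P)/(5 + P))
1/m(-8) = 1/((7 - 8)/(5 - 8)) = 1/(-1/(-3)) = 1/(-⅓*(-1)) = 1/(⅓) = 3*1 = 3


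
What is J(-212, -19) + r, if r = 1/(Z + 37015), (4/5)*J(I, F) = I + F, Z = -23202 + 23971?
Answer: -10910129/37784 ≈ -288.75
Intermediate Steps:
Z = 769
J(I, F) = 5*F/4 + 5*I/4 (J(I, F) = 5*(I + F)/4 = 5*(F + I)/4 = 5*F/4 + 5*I/4)
r = 1/37784 (r = 1/(769 + 37015) = 1/37784 ≈ 2.6466e-5)
J(-212, -19) + r = ((5/4)*(-19) + (5/4)*(-212)) + 1/37784 = (-95/4 - 265) + 1/37784 = -1155/4 + 1/37784 = -10910129/37784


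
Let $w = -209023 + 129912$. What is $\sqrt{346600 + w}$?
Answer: $3 \sqrt{29721} \approx 517.19$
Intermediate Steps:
$w = -79111$
$\sqrt{346600 + w} = \sqrt{346600 - 79111} = \sqrt{267489} = 3 \sqrt{29721}$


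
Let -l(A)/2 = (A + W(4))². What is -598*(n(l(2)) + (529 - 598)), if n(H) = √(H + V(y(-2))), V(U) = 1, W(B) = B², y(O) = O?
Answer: 41262 - 598*I*√647 ≈ 41262.0 - 15211.0*I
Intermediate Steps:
l(A) = -2*(16 + A)² (l(A) = -2*(A + 4²)² = -2*(A + 16)² = -2*(16 + A)²)
n(H) = √(1 + H) (n(H) = √(H + 1) = √(1 + H))
-598*(n(l(2)) + (529 - 598)) = -598*(√(1 - 2*(16 + 2)²) + (529 - 598)) = -598*(√(1 - 2*18²) - 69) = -598*(√(1 - 2*324) - 69) = -598*(√(1 - 648) - 69) = -598*(√(-647) - 69) = -598*(I*√647 - 69) = -598*(-69 + I*√647) = 41262 - 598*I*√647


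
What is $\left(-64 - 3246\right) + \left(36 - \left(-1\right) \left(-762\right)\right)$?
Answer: $-4036$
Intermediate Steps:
$\left(-64 - 3246\right) + \left(36 - \left(-1\right) \left(-762\right)\right) = -3310 + \left(36 - 762\right) = -3310 - 726 = -4036$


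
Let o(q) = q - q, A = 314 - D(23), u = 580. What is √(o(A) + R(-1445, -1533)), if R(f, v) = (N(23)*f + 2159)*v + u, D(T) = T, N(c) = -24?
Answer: I*√56473607 ≈ 7514.9*I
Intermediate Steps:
R(f, v) = 580 + v*(2159 - 24*f) (R(f, v) = (-24*f + 2159)*v + 580 = (2159 - 24*f)*v + 580 = v*(2159 - 24*f) + 580 = 580 + v*(2159 - 24*f))
A = 291 (A = 314 - 1*23 = 314 - 23 = 291)
o(q) = 0
√(o(A) + R(-1445, -1533)) = √(0 + (580 + 2159*(-1533) - 24*(-1445)*(-1533))) = √(0 + (580 - 3309747 - 53164440)) = √(0 - 56473607) = √(-56473607) = I*√56473607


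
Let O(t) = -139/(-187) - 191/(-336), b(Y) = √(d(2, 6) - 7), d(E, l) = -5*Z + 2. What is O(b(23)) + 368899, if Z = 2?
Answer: 23178744389/62832 ≈ 3.6890e+5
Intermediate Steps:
d(E, l) = -8 (d(E, l) = -5*2 + 2 = -10 + 2 = -8)
b(Y) = I*√15 (b(Y) = √(-8 - 7) = √(-15) = I*√15)
O(t) = 82421/62832 (O(t) = -139*(-1/187) - 191*(-1/336) = 139/187 + 191/336 = 82421/62832)
O(b(23)) + 368899 = 82421/62832 + 368899 = 23178744389/62832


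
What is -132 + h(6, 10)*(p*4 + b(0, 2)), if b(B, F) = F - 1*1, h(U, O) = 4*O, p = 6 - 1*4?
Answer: 228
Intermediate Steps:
p = 2 (p = 6 - 4 = 2)
b(B, F) = -1 + F (b(B, F) = F - 1 = -1 + F)
-132 + h(6, 10)*(p*4 + b(0, 2)) = -132 + (4*10)*(2*4 + (-1 + 2)) = -132 + 40*(8 + 1) = -132 + 40*9 = -132 + 360 = 228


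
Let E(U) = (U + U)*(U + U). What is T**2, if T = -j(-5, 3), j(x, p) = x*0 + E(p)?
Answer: 1296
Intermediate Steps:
E(U) = 4*U**2 (E(U) = (2*U)*(2*U) = 4*U**2)
j(x, p) = 4*p**2 (j(x, p) = x*0 + 4*p**2 = 0 + 4*p**2 = 4*p**2)
T = -36 (T = -4*3**2 = -4*9 = -1*36 = -36)
T**2 = (-36)**2 = 1296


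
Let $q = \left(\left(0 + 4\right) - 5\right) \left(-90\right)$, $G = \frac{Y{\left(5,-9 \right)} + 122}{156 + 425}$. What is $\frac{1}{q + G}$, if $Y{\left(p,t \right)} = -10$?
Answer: $\frac{83}{7486} \approx 0.011087$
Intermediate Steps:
$G = \frac{16}{83}$ ($G = \frac{-10 + 122}{156 + 425} = \frac{112}{581} = 112 \cdot \frac{1}{581} = \frac{16}{83} \approx 0.19277$)
$q = 90$ ($q = \left(4 - 5\right) \left(-90\right) = \left(-1\right) \left(-90\right) = 90$)
$\frac{1}{q + G} = \frac{1}{90 + \frac{16}{83}} = \frac{1}{\frac{7486}{83}} = \frac{83}{7486}$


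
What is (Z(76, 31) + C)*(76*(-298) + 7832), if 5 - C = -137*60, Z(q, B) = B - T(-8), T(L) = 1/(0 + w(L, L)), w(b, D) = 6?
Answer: -366955280/3 ≈ -1.2232e+8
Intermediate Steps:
T(L) = ⅙ (T(L) = 1/(0 + 6) = 1/6 = ⅙)
Z(q, B) = -⅙ + B (Z(q, B) = B - 1*⅙ = B - ⅙ = -⅙ + B)
C = 8225 (C = 5 - (-137)*60 = 5 - 1*(-8220) = 5 + 8220 = 8225)
(Z(76, 31) + C)*(76*(-298) + 7832) = ((-⅙ + 31) + 8225)*(76*(-298) + 7832) = (185/6 + 8225)*(-22648 + 7832) = (49535/6)*(-14816) = -366955280/3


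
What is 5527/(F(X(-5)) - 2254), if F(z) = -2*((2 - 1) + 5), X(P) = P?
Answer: -5527/2266 ≈ -2.4391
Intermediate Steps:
F(z) = -12 (F(z) = -2*(1 + 5) = -2*6 = -12)
5527/(F(X(-5)) - 2254) = 5527/(-12 - 2254) = 5527/(-2266) = 5527*(-1/2266) = -5527/2266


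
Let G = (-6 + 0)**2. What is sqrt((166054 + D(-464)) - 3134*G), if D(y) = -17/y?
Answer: sqrt(716263373)/116 ≈ 230.72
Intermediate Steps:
G = 36 (G = (-6)**2 = 36)
sqrt((166054 + D(-464)) - 3134*G) = sqrt((166054 - 17/(-464)) - 3134*36) = sqrt((166054 - 17*(-1/464)) - 112824) = sqrt((166054 + 17/464) - 112824) = sqrt(77049073/464 - 112824) = sqrt(24698737/464) = sqrt(716263373)/116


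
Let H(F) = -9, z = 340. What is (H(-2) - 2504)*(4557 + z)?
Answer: -12306161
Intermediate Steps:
(H(-2) - 2504)*(4557 + z) = (-9 - 2504)*(4557 + 340) = -2513*4897 = -12306161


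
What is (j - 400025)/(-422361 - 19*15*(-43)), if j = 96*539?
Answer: 348281/410106 ≈ 0.84925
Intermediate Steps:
j = 51744
(j - 400025)/(-422361 - 19*15*(-43)) = (51744 - 400025)/(-422361 - 19*15*(-43)) = -348281/(-422361 - 285*(-43)) = -348281/(-422361 + 12255) = -348281/(-410106) = -348281*(-1/410106) = 348281/410106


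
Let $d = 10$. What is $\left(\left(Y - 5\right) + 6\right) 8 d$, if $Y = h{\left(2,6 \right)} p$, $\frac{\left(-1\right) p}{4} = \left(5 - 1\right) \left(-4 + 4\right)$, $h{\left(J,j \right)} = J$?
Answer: $80$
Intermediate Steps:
$p = 0$ ($p = - 4 \left(5 - 1\right) \left(-4 + 4\right) = - 4 \cdot 4 \cdot 0 = \left(-4\right) 0 = 0$)
$Y = 0$ ($Y = 2 \cdot 0 = 0$)
$\left(\left(Y - 5\right) + 6\right) 8 d = \left(\left(0 - 5\right) + 6\right) 8 \cdot 10 = \left(-5 + 6\right) 8 \cdot 10 = 1 \cdot 8 \cdot 10 = 8 \cdot 10 = 80$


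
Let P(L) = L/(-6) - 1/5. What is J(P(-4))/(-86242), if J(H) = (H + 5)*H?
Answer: -287/9702225 ≈ -2.9581e-5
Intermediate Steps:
P(L) = -⅕ - L/6 (P(L) = L*(-⅙) - 1*⅕ = -L/6 - ⅕ = -⅕ - L/6)
J(H) = H*(5 + H) (J(H) = (5 + H)*H = H*(5 + H))
J(P(-4))/(-86242) = ((-⅕ - ⅙*(-4))*(5 + (-⅕ - ⅙*(-4))))/(-86242) = ((-⅕ + ⅔)*(5 + (-⅕ + ⅔)))*(-1/86242) = (7*(5 + 7/15)/15)*(-1/86242) = ((7/15)*(82/15))*(-1/86242) = (574/225)*(-1/86242) = -287/9702225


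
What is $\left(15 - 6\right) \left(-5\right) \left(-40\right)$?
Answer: $1800$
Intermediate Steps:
$\left(15 - 6\right) \left(-5\right) \left(-40\right) = 9 \left(-5\right) \left(-40\right) = \left(-45\right) \left(-40\right) = 1800$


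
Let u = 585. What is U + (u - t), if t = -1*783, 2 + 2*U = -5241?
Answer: -2507/2 ≈ -1253.5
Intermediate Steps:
U = -5243/2 (U = -1 + (1/2)*(-5241) = -1 - 5241/2 = -5243/2 ≈ -2621.5)
t = -783
U + (u - t) = -5243/2 + (585 - 1*(-783)) = -5243/2 + (585 + 783) = -5243/2 + 1368 = -2507/2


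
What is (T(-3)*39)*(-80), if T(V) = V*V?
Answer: -28080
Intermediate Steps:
T(V) = V²
(T(-3)*39)*(-80) = ((-3)²*39)*(-80) = (9*39)*(-80) = 351*(-80) = -28080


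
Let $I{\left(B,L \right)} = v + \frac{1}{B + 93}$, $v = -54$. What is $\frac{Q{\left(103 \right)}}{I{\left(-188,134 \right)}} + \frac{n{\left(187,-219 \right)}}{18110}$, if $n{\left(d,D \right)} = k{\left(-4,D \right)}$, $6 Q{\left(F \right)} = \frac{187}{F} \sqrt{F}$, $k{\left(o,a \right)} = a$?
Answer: $- \frac{219}{18110} - \frac{17765 \sqrt{103}}{3170958} \approx -0.068951$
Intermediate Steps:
$I{\left(B,L \right)} = -54 + \frac{1}{93 + B}$ ($I{\left(B,L \right)} = -54 + \frac{1}{B + 93} = -54 + \frac{1}{93 + B}$)
$Q{\left(F \right)} = \frac{187}{6 \sqrt{F}}$ ($Q{\left(F \right)} = \frac{\frac{187}{F} \sqrt{F}}{6} = \frac{187 \frac{1}{\sqrt{F}}}{6} = \frac{187}{6 \sqrt{F}}$)
$n{\left(d,D \right)} = D$
$\frac{Q{\left(103 \right)}}{I{\left(-188,134 \right)}} + \frac{n{\left(187,-219 \right)}}{18110} = \frac{\frac{187}{6} \frac{1}{\sqrt{103}}}{\frac{1}{93 - 188} \left(-5021 - -10152\right)} - \frac{219}{18110} = \frac{\frac{187}{6} \frac{\sqrt{103}}{103}}{\frac{1}{-95} \left(-5021 + 10152\right)} - \frac{219}{18110} = \frac{\frac{187}{618} \sqrt{103}}{\left(- \frac{1}{95}\right) 5131} - \frac{219}{18110} = \frac{\frac{187}{618} \sqrt{103}}{- \frac{5131}{95}} - \frac{219}{18110} = \frac{187 \sqrt{103}}{618} \left(- \frac{95}{5131}\right) - \frac{219}{18110} = - \frac{17765 \sqrt{103}}{3170958} - \frac{219}{18110} = - \frac{219}{18110} - \frac{17765 \sqrt{103}}{3170958}$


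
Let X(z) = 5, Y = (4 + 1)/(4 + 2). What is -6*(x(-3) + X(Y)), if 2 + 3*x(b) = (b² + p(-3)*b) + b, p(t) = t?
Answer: -56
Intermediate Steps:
Y = ⅚ (Y = 5/6 = 5*(⅙) = ⅚ ≈ 0.83333)
x(b) = -⅔ - 2*b/3 + b²/3 (x(b) = -⅔ + ((b² - 3*b) + b)/3 = -⅔ + (b² - 2*b)/3 = -⅔ + (-2*b/3 + b²/3) = -⅔ - 2*b/3 + b²/3)
-6*(x(-3) + X(Y)) = -6*((-⅔ - ⅔*(-3) + (⅓)*(-3)²) + 5) = -6*((-⅔ + 2 + (⅓)*9) + 5) = -6*((-⅔ + 2 + 3) + 5) = -6*(13/3 + 5) = -6*28/3 = -56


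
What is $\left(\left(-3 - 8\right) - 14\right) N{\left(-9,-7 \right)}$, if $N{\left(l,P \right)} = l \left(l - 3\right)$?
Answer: $-2700$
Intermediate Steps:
$N{\left(l,P \right)} = l \left(-3 + l\right)$
$\left(\left(-3 - 8\right) - 14\right) N{\left(-9,-7 \right)} = \left(\left(-3 - 8\right) - 14\right) \left(- 9 \left(-3 - 9\right)\right) = \left(\left(-3 - 8\right) - 14\right) \left(\left(-9\right) \left(-12\right)\right) = \left(-11 - 14\right) 108 = \left(-25\right) 108 = -2700$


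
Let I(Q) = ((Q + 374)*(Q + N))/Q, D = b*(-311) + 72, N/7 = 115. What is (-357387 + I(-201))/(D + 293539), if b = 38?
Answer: -71939279/56640393 ≈ -1.2701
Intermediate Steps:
N = 805 (N = 7*115 = 805)
D = -11746 (D = 38*(-311) + 72 = -11818 + 72 = -11746)
I(Q) = (374 + Q)*(805 + Q)/Q (I(Q) = ((Q + 374)*(Q + 805))/Q = ((374 + Q)*(805 + Q))/Q = (374 + Q)*(805 + Q)/Q)
(-357387 + I(-201))/(D + 293539) = (-357387 + (1179 - 201 + 301070/(-201)))/(-11746 + 293539) = (-357387 + (1179 - 201 + 301070*(-1/201)))/281793 = (-357387 + (1179 - 201 - 301070/201))*(1/281793) = (-357387 - 104492/201)*(1/281793) = -71939279/201*1/281793 = -71939279/56640393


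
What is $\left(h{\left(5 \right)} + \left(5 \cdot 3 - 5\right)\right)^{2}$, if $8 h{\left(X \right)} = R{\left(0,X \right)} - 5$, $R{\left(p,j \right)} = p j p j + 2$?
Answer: $\frac{5929}{64} \approx 92.641$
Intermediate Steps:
$R{\left(p,j \right)} = 2 + j^{2} p^{2}$ ($R{\left(p,j \right)} = j p p j + 2 = j p^{2} j + 2 = j^{2} p^{2} + 2 = 2 + j^{2} p^{2}$)
$h{\left(X \right)} = - \frac{3}{8}$ ($h{\left(X \right)} = \frac{\left(2 + X^{2} \cdot 0^{2}\right) - 5}{8} = \frac{\left(2 + X^{2} \cdot 0\right) - 5}{8} = \frac{\left(2 + 0\right) - 5}{8} = \frac{2 - 5}{8} = \frac{1}{8} \left(-3\right) = - \frac{3}{8}$)
$\left(h{\left(5 \right)} + \left(5 \cdot 3 - 5\right)\right)^{2} = \left(- \frac{3}{8} + \left(5 \cdot 3 - 5\right)\right)^{2} = \left(- \frac{3}{8} + \left(15 - 5\right)\right)^{2} = \left(- \frac{3}{8} + 10\right)^{2} = \left(\frac{77}{8}\right)^{2} = \frac{5929}{64}$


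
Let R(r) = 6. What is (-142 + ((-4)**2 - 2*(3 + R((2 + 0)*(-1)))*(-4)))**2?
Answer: 2916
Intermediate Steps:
(-142 + ((-4)**2 - 2*(3 + R((2 + 0)*(-1)))*(-4)))**2 = (-142 + ((-4)**2 - 2*(3 + 6)*(-4)))**2 = (-142 + (16 - 2*9*(-4)))**2 = (-142 + (16 - 18*(-4)))**2 = (-142 + (16 + 72))**2 = (-142 + 88)**2 = (-54)**2 = 2916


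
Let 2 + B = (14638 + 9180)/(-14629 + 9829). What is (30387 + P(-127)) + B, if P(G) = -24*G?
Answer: 80227291/2400 ≈ 33428.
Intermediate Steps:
B = -16709/2400 (B = -2 + (14638 + 9180)/(-14629 + 9829) = -2 + 23818/(-4800) = -2 + 23818*(-1/4800) = -2 - 11909/2400 = -16709/2400 ≈ -6.9621)
(30387 + P(-127)) + B = (30387 - 24*(-127)) - 16709/2400 = (30387 + 3048) - 16709/2400 = 33435 - 16709/2400 = 80227291/2400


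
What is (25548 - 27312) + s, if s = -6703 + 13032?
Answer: 4565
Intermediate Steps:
s = 6329
(25548 - 27312) + s = (25548 - 27312) + 6329 = -1764 + 6329 = 4565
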